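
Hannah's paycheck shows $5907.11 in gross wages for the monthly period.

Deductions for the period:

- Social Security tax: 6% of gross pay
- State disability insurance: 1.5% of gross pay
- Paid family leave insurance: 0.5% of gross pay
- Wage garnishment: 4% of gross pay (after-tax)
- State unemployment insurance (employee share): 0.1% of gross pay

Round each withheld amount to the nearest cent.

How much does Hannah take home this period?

Social Security tax: $5907.11 × 0.06 = $354.43
Paid family leave insurance: $5907.11 × 0.005 = $29.54
State unemployment insurance (employee share): $5907.11 × 0.001 = $5.91
State disability insurance: $5907.11 × 0.015 = $88.61
Wage garnishment: $5907.11 × 0.04 = $236.28
Total deductions = $354.43 + $29.54 + $5.91 + $88.61 + $236.28 = $714.77
Net pay = $5907.11 − $714.77 = $5192.34

$5192.34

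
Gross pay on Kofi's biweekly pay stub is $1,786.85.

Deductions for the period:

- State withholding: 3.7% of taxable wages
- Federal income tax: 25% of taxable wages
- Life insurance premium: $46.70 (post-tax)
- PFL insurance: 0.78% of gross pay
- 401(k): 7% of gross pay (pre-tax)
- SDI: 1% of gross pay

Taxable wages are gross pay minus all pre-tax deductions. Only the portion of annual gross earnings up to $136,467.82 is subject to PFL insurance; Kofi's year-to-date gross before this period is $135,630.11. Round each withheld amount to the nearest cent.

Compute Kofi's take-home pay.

$1,113.74

401(k): $1,786.85 × 0.07 = $125.08
Taxable wages = $1,786.85 − $125.08 = $1,661.77
Federal income tax: $1,661.77 × 0.25 = $415.44
State withholding: $1,661.77 × 0.037 = $61.49
SDI: $1,786.85 × 0.01 = $17.87
PFL insurance: only $136,467.82 − $135,630.11 = $837.71 of this check is subject → $837.71 × 0.0078 = $6.53
Life insurance premium: $46.70
Total deductions = $125.08 + $415.44 + $61.49 + $17.87 + $6.53 + $46.70 = $673.11
Net pay = $1,786.85 − $673.11 = $1,113.74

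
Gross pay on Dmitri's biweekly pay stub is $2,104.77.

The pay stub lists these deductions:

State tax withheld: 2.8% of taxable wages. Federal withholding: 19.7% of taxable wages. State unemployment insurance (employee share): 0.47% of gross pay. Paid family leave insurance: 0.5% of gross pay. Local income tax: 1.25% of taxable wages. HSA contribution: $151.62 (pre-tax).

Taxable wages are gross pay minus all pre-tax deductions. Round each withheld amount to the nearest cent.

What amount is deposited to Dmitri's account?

$1,468.87

HSA contribution: $151.62
Taxable wages = $2,104.77 − $151.62 = $1,953.15
State tax withheld: $1,953.15 × 0.028 = $54.69
Federal withholding: $1,953.15 × 0.197 = $384.77
Local income tax: $1,953.15 × 0.0125 = $24.41
Paid family leave insurance: $2,104.77 × 0.005 = $10.52
State unemployment insurance (employee share): $2,104.77 × 0.0047 = $9.89
Total deductions = $151.62 + $54.69 + $384.77 + $24.41 + $10.52 + $9.89 = $635.90
Net pay = $2,104.77 − $635.90 = $1,468.87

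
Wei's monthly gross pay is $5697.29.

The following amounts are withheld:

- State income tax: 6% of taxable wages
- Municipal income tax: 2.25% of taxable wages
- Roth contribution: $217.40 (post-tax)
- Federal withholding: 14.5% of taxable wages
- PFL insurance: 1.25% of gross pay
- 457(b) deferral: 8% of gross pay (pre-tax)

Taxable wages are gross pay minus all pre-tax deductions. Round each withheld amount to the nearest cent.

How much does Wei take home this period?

$3760.45

457(b) deferral: $5697.29 × 0.08 = $455.78
Taxable wages = $5697.29 − $455.78 = $5241.51
State income tax: $5241.51 × 0.06 = $314.49
Federal withholding: $5241.51 × 0.145 = $760.02
Municipal income tax: $5241.51 × 0.0225 = $117.93
PFL insurance: $5697.29 × 0.0125 = $71.22
Roth contribution: $217.40
Total deductions = $455.78 + $314.49 + $760.02 + $117.93 + $71.22 + $217.40 = $1936.84
Net pay = $5697.29 − $1936.84 = $3760.45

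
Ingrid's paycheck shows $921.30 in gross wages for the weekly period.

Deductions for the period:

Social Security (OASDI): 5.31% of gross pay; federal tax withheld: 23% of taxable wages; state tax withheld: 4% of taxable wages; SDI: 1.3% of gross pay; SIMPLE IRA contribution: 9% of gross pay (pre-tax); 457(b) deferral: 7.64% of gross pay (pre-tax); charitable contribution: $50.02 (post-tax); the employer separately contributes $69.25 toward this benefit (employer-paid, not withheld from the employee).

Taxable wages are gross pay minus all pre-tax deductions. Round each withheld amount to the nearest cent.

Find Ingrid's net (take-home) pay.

$449.71

SIMPLE IRA contribution: $921.30 × 0.09 = $82.92
457(b) deferral: $921.30 × 0.0764 = $70.39
Pre-tax total = $82.92 + $70.39 = $153.31
Taxable wages = $921.30 − $153.31 = $767.99
State tax withheld: $767.99 × 0.04 = $30.72
Federal tax withheld: $767.99 × 0.23 = $176.64
Social Security (OASDI): $921.30 × 0.0531 = $48.92
SDI: $921.30 × 0.013 = $11.98
Charitable contribution: $50.02
(Employer's $69.25 toward charitable contribution is not withheld from the employee.)
Total deductions = $82.92 + $70.39 + $30.72 + $176.64 + $48.92 + $11.98 + $50.02 = $471.59
Net pay = $921.30 − $471.59 = $449.71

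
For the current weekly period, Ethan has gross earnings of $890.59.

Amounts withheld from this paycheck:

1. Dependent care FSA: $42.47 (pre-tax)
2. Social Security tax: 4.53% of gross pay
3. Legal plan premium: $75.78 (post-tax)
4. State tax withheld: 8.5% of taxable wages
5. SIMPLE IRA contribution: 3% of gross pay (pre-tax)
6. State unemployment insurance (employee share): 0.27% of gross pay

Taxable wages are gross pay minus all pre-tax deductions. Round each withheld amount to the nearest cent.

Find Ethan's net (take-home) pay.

SIMPLE IRA contribution: $890.59 × 0.03 = $26.72
Dependent care FSA: $42.47
Pre-tax total = $26.72 + $42.47 = $69.19
Taxable wages = $890.59 − $69.19 = $821.40
State tax withheld: $821.40 × 0.085 = $69.82
State unemployment insurance (employee share): $890.59 × 0.0027 = $2.40
Social Security tax: $890.59 × 0.0453 = $40.34
Legal plan premium: $75.78
Total deductions = $26.72 + $42.47 + $69.82 + $2.40 + $40.34 + $75.78 = $257.53
Net pay = $890.59 − $257.53 = $633.06

$633.06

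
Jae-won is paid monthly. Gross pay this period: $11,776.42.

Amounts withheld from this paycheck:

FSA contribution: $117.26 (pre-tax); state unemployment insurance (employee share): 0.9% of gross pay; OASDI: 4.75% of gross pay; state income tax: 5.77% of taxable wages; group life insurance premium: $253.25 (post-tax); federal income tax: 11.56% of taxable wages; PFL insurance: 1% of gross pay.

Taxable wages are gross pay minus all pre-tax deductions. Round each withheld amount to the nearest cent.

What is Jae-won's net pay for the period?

FSA contribution: $117.26
Taxable wages = $11,776.42 − $117.26 = $11,659.16
State income tax: $11,659.16 × 0.0577 = $672.73
Federal income tax: $11,659.16 × 0.1156 = $1,347.80
OASDI: $11,776.42 × 0.0475 = $559.38
PFL insurance: $11,776.42 × 0.01 = $117.76
State unemployment insurance (employee share): $11,776.42 × 0.009 = $105.99
Group life insurance premium: $253.25
Total deductions = $117.26 + $672.73 + $1,347.80 + $559.38 + $117.76 + $105.99 + $253.25 = $3,174.17
Net pay = $11,776.42 − $3,174.17 = $8,602.25

$8,602.25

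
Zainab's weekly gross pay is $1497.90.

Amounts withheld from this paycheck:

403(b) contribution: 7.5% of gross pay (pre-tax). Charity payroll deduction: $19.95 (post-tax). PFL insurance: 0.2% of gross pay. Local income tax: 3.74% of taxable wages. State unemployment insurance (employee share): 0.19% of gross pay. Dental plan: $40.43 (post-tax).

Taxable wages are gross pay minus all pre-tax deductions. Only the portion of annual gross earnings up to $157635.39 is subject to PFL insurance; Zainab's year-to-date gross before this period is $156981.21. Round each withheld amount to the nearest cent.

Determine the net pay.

403(b) contribution: $1497.90 × 0.075 = $112.34
Taxable wages = $1497.90 − $112.34 = $1385.56
Local income tax: $1385.56 × 0.0374 = $51.82
State unemployment insurance (employee share): $1497.90 × 0.0019 = $2.85
PFL insurance: only $157635.39 − $156981.21 = $654.18 of this check is subject → $654.18 × 0.002 = $1.31
Charity payroll deduction: $19.95
Dental plan: $40.43
Total deductions = $112.34 + $51.82 + $2.85 + $1.31 + $19.95 + $40.43 = $228.70
Net pay = $1497.90 − $228.70 = $1269.20

$1269.20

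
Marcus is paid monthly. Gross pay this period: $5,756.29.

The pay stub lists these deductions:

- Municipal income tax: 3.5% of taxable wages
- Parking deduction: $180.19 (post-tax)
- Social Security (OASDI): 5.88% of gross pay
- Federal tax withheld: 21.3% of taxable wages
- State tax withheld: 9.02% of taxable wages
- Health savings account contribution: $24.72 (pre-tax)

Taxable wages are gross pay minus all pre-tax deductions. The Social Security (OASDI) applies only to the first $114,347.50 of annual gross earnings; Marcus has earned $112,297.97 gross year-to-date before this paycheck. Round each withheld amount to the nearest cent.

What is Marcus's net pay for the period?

$3,492.46

Health savings account contribution: $24.72
Taxable wages = $5,756.29 − $24.72 = $5,731.57
Municipal income tax: $5,731.57 × 0.035 = $200.60
State tax withheld: $5,731.57 × 0.0902 = $516.99
Federal tax withheld: $5,731.57 × 0.213 = $1,220.82
Social Security (OASDI): only $114,347.50 − $112,297.97 = $2,049.53 of this check is subject → $2,049.53 × 0.0588 = $120.51
Parking deduction: $180.19
Total deductions = $24.72 + $200.60 + $516.99 + $1,220.82 + $120.51 + $180.19 = $2,263.83
Net pay = $5,756.29 − $2,263.83 = $3,492.46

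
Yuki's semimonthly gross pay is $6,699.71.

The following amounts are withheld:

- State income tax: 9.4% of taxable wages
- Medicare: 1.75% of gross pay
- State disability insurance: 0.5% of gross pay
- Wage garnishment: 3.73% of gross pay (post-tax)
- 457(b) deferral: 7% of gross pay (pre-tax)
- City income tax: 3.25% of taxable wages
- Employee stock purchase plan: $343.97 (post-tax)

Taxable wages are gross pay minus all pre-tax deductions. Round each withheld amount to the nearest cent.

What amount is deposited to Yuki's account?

457(b) deferral: $6,699.71 × 0.07 = $468.98
Taxable wages = $6,699.71 − $468.98 = $6,230.73
State income tax: $6,230.73 × 0.094 = $585.69
City income tax: $6,230.73 × 0.0325 = $202.50
State disability insurance: $6,699.71 × 0.005 = $33.50
Medicare: $6,699.71 × 0.0175 = $117.24
Employee stock purchase plan: $343.97
Wage garnishment: $6,699.71 × 0.0373 = $249.90
Total deductions = $468.98 + $585.69 + $202.50 + $33.50 + $117.24 + $343.97 + $249.90 = $2,001.78
Net pay = $6,699.71 − $2,001.78 = $4,697.93

$4,697.93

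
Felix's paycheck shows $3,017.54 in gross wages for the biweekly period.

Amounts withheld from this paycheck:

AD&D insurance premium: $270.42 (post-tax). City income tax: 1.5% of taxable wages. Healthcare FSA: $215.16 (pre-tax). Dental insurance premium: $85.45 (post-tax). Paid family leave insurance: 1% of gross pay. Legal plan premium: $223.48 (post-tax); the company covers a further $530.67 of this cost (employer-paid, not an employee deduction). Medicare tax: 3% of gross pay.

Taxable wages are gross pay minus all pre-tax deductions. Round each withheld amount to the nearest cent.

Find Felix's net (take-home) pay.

Healthcare FSA: $215.16
Taxable wages = $3,017.54 − $215.16 = $2,802.38
City income tax: $2,802.38 × 0.015 = $42.04
Paid family leave insurance: $3,017.54 × 0.01 = $30.18
Medicare tax: $3,017.54 × 0.03 = $90.53
AD&D insurance premium: $270.42
Dental insurance premium: $85.45
Legal plan premium: $223.48
(Employer's $530.67 toward legal plan premium is not withheld from the employee.)
Total deductions = $215.16 + $42.04 + $30.18 + $90.53 + $270.42 + $85.45 + $223.48 = $957.26
Net pay = $3,017.54 − $957.26 = $2,060.28

$2,060.28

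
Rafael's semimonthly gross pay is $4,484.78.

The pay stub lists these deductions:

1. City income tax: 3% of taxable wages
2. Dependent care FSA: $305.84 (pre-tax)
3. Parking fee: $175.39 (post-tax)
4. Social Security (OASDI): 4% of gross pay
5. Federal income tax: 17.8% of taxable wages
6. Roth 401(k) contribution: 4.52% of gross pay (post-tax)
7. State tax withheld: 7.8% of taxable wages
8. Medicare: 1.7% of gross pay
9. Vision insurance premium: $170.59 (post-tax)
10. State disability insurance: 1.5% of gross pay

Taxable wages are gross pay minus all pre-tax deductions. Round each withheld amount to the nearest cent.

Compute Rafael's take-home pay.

$2,112.17

Dependent care FSA: $305.84
Taxable wages = $4,484.78 − $305.84 = $4,178.94
City income tax: $4,178.94 × 0.03 = $125.37
Federal income tax: $4,178.94 × 0.178 = $743.85
State tax withheld: $4,178.94 × 0.078 = $325.96
Medicare: $4,484.78 × 0.017 = $76.24
Social Security (OASDI): $4,484.78 × 0.04 = $179.39
State disability insurance: $4,484.78 × 0.015 = $67.27
Vision insurance premium: $170.59
Parking fee: $175.39
Roth 401(k) contribution: $4,484.78 × 0.0452 = $202.71
Total deductions = $305.84 + $125.37 + $743.85 + $325.96 + $76.24 + $179.39 + $67.27 + $170.59 + $175.39 + $202.71 = $2,372.61
Net pay = $4,484.78 − $2,372.61 = $2,112.17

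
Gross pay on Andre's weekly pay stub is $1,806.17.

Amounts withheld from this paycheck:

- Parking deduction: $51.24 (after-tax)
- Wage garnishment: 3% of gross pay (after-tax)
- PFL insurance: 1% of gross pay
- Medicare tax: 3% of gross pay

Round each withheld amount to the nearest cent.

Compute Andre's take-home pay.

Medicare tax: $1,806.17 × 0.03 = $54.19
PFL insurance: $1,806.17 × 0.01 = $18.06
Wage garnishment: $1,806.17 × 0.03 = $54.19
Parking deduction: $51.24
Total deductions = $54.19 + $18.06 + $54.19 + $51.24 = $177.68
Net pay = $1,806.17 − $177.68 = $1,628.49

$1,628.49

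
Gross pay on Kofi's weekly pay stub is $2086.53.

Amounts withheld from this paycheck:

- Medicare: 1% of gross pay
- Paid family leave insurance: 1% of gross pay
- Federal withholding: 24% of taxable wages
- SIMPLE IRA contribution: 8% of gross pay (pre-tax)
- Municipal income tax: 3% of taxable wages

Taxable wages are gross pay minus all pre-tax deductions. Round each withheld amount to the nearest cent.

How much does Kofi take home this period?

SIMPLE IRA contribution: $2086.53 × 0.08 = $166.92
Taxable wages = $2086.53 − $166.92 = $1919.61
Federal withholding: $1919.61 × 0.24 = $460.71
Municipal income tax: $1919.61 × 0.03 = $57.59
Paid family leave insurance: $2086.53 × 0.01 = $20.87
Medicare: $2086.53 × 0.01 = $20.87
Total deductions = $166.92 + $460.71 + $57.59 + $20.87 + $20.87 = $726.96
Net pay = $2086.53 − $726.96 = $1359.57

$1359.57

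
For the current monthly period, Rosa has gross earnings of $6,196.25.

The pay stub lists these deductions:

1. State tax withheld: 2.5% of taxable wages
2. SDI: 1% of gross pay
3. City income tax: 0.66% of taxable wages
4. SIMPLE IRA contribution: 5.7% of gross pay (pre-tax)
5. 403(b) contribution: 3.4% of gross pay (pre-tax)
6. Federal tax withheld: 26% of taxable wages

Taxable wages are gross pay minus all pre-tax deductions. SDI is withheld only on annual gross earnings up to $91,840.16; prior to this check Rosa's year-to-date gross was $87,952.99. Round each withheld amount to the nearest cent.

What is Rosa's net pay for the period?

403(b) contribution: $6,196.25 × 0.034 = $210.67
SIMPLE IRA contribution: $6,196.25 × 0.057 = $353.19
Pre-tax total = $210.67 + $353.19 = $563.86
Taxable wages = $6,196.25 − $563.86 = $5,632.39
City income tax: $5,632.39 × 0.0066 = $37.17
State tax withheld: $5,632.39 × 0.025 = $140.81
Federal tax withheld: $5,632.39 × 0.26 = $1,464.42
SDI: only $91,840.16 − $87,952.99 = $3,887.17 of this check is subject → $3,887.17 × 0.01 = $38.87
Total deductions = $210.67 + $353.19 + $37.17 + $140.81 + $1,464.42 + $38.87 = $2,245.13
Net pay = $6,196.25 − $2,245.13 = $3,951.12

$3,951.12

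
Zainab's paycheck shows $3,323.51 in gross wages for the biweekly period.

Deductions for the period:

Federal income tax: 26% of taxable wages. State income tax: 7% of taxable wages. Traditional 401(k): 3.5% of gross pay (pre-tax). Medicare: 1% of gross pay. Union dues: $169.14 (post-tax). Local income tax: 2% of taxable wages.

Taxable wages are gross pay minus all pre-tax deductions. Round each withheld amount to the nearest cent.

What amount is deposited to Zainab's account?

$1,882.30

Traditional 401(k): $3,323.51 × 0.035 = $116.32
Taxable wages = $3,323.51 − $116.32 = $3,207.19
State income tax: $3,207.19 × 0.07 = $224.50
Local income tax: $3,207.19 × 0.02 = $64.14
Federal income tax: $3,207.19 × 0.26 = $833.87
Medicare: $3,323.51 × 0.01 = $33.24
Union dues: $169.14
Total deductions = $116.32 + $224.50 + $64.14 + $833.87 + $33.24 + $169.14 = $1,441.21
Net pay = $3,323.51 − $1,441.21 = $1,882.30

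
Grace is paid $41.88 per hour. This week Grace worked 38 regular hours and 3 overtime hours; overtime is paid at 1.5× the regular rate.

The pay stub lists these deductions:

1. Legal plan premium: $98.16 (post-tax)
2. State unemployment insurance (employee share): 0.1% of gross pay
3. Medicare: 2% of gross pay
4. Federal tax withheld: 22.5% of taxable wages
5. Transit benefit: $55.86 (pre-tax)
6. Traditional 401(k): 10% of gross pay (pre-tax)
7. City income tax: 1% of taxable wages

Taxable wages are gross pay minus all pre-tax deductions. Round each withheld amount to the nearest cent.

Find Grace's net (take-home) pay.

$1047.19

Regular pay: 38 × $41.88 = $1591.44
Overtime pay: 3 × $41.88 × 1.5 = $188.46
Gross pay = $1591.44 + $188.46 = $1779.90
Transit benefit: $55.86
Traditional 401(k): $1779.90 × 0.1 = $177.99
Pre-tax total = $55.86 + $177.99 = $233.85
Taxable wages = $1779.90 − $233.85 = $1546.05
City income tax: $1546.05 × 0.01 = $15.46
Federal tax withheld: $1546.05 × 0.225 = $347.86
State unemployment insurance (employee share): $1779.90 × 0.001 = $1.78
Medicare: $1779.90 × 0.02 = $35.60
Legal plan premium: $98.16
Total deductions = $55.86 + $177.99 + $15.46 + $347.86 + $1.78 + $35.60 + $98.16 = $732.71
Net pay = $1779.90 − $732.71 = $1047.19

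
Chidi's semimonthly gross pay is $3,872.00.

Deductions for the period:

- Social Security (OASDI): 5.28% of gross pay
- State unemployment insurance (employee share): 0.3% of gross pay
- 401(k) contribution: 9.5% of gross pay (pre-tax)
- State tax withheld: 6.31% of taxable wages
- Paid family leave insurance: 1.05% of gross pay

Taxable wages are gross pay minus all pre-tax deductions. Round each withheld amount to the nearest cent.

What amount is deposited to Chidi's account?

401(k) contribution: $3,872.00 × 0.095 = $367.84
Taxable wages = $3,872.00 − $367.84 = $3,504.16
State tax withheld: $3,504.16 × 0.0631 = $221.11
Social Security (OASDI): $3,872.00 × 0.0528 = $204.44
State unemployment insurance (employee share): $3,872.00 × 0.003 = $11.62
Paid family leave insurance: $3,872.00 × 0.0105 = $40.66
Total deductions = $367.84 + $221.11 + $204.44 + $11.62 + $40.66 = $845.67
Net pay = $3,872.00 − $845.67 = $3,026.33

$3,026.33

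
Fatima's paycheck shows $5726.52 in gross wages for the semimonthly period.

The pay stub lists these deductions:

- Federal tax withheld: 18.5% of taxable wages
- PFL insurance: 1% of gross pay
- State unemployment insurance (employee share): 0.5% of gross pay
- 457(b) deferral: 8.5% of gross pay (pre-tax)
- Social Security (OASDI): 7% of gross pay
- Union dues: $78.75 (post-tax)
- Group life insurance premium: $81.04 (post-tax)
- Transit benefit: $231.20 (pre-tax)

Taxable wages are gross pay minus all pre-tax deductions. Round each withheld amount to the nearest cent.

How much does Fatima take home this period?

$3435.43

Transit benefit: $231.20
457(b) deferral: $5726.52 × 0.085 = $486.75
Pre-tax total = $231.20 + $486.75 = $717.95
Taxable wages = $5726.52 − $717.95 = $5008.57
Federal tax withheld: $5008.57 × 0.185 = $926.59
State unemployment insurance (employee share): $5726.52 × 0.005 = $28.63
PFL insurance: $5726.52 × 0.01 = $57.27
Social Security (OASDI): $5726.52 × 0.07 = $400.86
Union dues: $78.75
Group life insurance premium: $81.04
Total deductions = $231.20 + $486.75 + $926.59 + $28.63 + $57.27 + $400.86 + $78.75 + $81.04 = $2291.09
Net pay = $5726.52 − $2291.09 = $3435.43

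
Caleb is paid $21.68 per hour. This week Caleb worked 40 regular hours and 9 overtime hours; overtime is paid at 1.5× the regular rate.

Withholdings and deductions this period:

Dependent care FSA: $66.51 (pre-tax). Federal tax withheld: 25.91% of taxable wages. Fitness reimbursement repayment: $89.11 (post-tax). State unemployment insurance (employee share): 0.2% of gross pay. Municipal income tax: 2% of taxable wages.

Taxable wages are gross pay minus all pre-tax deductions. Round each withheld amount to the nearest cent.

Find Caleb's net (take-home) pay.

$696.78

Regular pay: 40 × $21.68 = $867.20
Overtime pay: 9 × $21.68 × 1.5 = $292.68
Gross pay = $867.20 + $292.68 = $1159.88
Dependent care FSA: $66.51
Taxable wages = $1159.88 − $66.51 = $1093.37
Municipal income tax: $1093.37 × 0.02 = $21.87
Federal tax withheld: $1093.37 × 0.2591 = $283.29
State unemployment insurance (employee share): $1159.88 × 0.002 = $2.32
Fitness reimbursement repayment: $89.11
Total deductions = $66.51 + $21.87 + $283.29 + $2.32 + $89.11 = $463.10
Net pay = $1159.88 − $463.10 = $696.78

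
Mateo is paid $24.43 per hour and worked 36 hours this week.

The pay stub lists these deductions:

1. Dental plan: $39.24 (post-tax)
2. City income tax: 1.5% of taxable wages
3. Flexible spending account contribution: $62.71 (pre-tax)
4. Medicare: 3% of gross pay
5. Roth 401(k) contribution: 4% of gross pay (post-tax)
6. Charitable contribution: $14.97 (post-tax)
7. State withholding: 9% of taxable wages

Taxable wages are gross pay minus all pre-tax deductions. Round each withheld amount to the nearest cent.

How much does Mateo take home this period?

$615.24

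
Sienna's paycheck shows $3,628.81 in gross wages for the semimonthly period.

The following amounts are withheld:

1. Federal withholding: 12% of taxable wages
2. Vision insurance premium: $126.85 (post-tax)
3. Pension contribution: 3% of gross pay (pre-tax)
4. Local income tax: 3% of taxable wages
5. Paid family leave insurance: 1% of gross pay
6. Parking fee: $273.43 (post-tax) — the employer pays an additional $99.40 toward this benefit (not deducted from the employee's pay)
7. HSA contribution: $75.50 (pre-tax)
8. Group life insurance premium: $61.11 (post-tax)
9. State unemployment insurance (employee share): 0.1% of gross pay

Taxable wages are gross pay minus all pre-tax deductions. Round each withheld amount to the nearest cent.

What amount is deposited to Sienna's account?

$2,426.48

Pension contribution: $3,628.81 × 0.03 = $108.86
HSA contribution: $75.50
Pre-tax total = $108.86 + $75.50 = $184.36
Taxable wages = $3,628.81 − $184.36 = $3,444.45
Local income tax: $3,444.45 × 0.03 = $103.33
Federal withholding: $3,444.45 × 0.12 = $413.33
State unemployment insurance (employee share): $3,628.81 × 0.001 = $3.63
Paid family leave insurance: $3,628.81 × 0.01 = $36.29
Vision insurance premium: $126.85
Group life insurance premium: $61.11
Parking fee: $273.43
(Employer's $99.40 toward parking fee is not withheld from the employee.)
Total deductions = $108.86 + $75.50 + $103.33 + $413.33 + $3.63 + $36.29 + $126.85 + $61.11 + $273.43 = $1,202.33
Net pay = $3,628.81 − $1,202.33 = $2,426.48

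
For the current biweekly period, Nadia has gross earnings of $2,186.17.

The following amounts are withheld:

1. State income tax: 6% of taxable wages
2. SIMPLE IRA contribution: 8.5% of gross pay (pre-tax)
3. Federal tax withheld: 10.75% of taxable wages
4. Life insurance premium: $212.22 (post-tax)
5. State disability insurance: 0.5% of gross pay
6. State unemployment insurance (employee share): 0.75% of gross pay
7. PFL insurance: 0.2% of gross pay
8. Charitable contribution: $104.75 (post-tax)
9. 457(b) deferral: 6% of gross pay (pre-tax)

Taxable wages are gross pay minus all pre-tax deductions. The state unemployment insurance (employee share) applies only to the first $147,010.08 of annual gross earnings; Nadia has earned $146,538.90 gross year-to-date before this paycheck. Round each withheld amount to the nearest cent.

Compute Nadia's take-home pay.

$1,220.29

SIMPLE IRA contribution: $2,186.17 × 0.085 = $185.82
457(b) deferral: $2,186.17 × 0.06 = $131.17
Pre-tax total = $185.82 + $131.17 = $316.99
Taxable wages = $2,186.17 − $316.99 = $1,869.18
Federal tax withheld: $1,869.18 × 0.1075 = $200.94
State income tax: $1,869.18 × 0.06 = $112.15
State disability insurance: $2,186.17 × 0.005 = $10.93
PFL insurance: $2,186.17 × 0.002 = $4.37
State unemployment insurance (employee share): only $147,010.08 − $146,538.90 = $471.18 of this check is subject → $471.18 × 0.0075 = $3.53
Life insurance premium: $212.22
Charitable contribution: $104.75
Total deductions = $185.82 + $131.17 + $200.94 + $112.15 + $10.93 + $4.37 + $3.53 + $212.22 + $104.75 = $965.88
Net pay = $2,186.17 − $965.88 = $1,220.29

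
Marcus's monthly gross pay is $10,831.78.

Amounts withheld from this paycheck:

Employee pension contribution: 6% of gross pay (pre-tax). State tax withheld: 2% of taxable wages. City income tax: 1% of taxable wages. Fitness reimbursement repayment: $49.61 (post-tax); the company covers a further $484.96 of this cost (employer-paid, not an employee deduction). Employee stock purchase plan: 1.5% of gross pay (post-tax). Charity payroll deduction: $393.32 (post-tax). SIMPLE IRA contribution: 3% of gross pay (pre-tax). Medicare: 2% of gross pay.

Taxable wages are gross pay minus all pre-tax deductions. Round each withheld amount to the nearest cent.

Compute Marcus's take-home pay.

Employee pension contribution: $10,831.78 × 0.06 = $649.91
SIMPLE IRA contribution: $10,831.78 × 0.03 = $324.95
Pre-tax total = $649.91 + $324.95 = $974.86
Taxable wages = $10,831.78 − $974.86 = $9,856.92
City income tax: $9,856.92 × 0.01 = $98.57
State tax withheld: $9,856.92 × 0.02 = $197.14
Medicare: $10,831.78 × 0.02 = $216.64
Employee stock purchase plan: $10,831.78 × 0.015 = $162.48
Fitness reimbursement repayment: $49.61
Charity payroll deduction: $393.32
(Employer's $484.96 toward fitness reimbursement repayment is not withheld from the employee.)
Total deductions = $649.91 + $324.95 + $98.57 + $197.14 + $216.64 + $162.48 + $49.61 + $393.32 = $2,092.62
Net pay = $10,831.78 − $2,092.62 = $8,739.16

$8,739.16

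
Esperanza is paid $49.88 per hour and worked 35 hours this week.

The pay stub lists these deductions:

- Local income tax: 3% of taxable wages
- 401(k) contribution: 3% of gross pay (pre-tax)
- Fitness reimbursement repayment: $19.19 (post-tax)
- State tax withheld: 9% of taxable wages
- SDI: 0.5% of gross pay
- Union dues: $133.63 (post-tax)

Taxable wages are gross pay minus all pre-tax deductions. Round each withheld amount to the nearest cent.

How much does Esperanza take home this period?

$1,328.67

Gross pay: 35 × $49.88 = $1,745.80
401(k) contribution: $1,745.80 × 0.03 = $52.37
Taxable wages = $1,745.80 − $52.37 = $1,693.43
State tax withheld: $1,693.43 × 0.09 = $152.41
Local income tax: $1,693.43 × 0.03 = $50.80
SDI: $1,745.80 × 0.005 = $8.73
Union dues: $133.63
Fitness reimbursement repayment: $19.19
Total deductions = $52.37 + $152.41 + $50.80 + $8.73 + $133.63 + $19.19 = $417.13
Net pay = $1,745.80 − $417.13 = $1,328.67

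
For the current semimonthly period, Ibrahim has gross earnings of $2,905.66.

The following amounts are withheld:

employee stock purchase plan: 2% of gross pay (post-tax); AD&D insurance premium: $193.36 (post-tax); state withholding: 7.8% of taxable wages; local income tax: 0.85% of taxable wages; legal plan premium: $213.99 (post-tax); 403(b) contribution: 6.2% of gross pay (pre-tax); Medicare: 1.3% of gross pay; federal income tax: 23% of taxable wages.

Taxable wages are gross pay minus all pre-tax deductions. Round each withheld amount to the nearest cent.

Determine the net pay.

$1,359.65

403(b) contribution: $2,905.66 × 0.062 = $180.15
Taxable wages = $2,905.66 − $180.15 = $2,725.51
Local income tax: $2,725.51 × 0.0085 = $23.17
Federal income tax: $2,725.51 × 0.23 = $626.87
State withholding: $2,725.51 × 0.078 = $212.59
Medicare: $2,905.66 × 0.013 = $37.77
Employee stock purchase plan: $2,905.66 × 0.02 = $58.11
AD&D insurance premium: $193.36
Legal plan premium: $213.99
Total deductions = $180.15 + $23.17 + $626.87 + $212.59 + $37.77 + $58.11 + $193.36 + $213.99 = $1,546.01
Net pay = $2,905.66 − $1,546.01 = $1,359.65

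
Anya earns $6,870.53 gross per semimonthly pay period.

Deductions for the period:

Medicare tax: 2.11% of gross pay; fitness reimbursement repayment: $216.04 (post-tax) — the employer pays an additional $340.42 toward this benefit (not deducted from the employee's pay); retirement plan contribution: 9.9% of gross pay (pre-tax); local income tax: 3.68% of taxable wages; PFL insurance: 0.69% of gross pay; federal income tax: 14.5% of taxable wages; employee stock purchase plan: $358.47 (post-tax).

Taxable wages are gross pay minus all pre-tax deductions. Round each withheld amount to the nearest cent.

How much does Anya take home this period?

$4,298.06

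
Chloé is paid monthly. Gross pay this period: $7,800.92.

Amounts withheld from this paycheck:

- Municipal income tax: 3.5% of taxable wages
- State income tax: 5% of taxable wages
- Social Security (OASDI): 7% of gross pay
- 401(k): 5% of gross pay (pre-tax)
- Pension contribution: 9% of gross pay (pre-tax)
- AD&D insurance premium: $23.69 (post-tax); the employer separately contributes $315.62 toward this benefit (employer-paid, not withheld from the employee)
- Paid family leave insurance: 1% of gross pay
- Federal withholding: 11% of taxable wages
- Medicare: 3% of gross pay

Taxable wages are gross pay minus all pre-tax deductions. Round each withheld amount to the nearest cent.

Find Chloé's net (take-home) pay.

Pension contribution: $7,800.92 × 0.09 = $702.08
401(k): $7,800.92 × 0.05 = $390.05
Pre-tax total = $702.08 + $390.05 = $1,092.13
Taxable wages = $7,800.92 − $1,092.13 = $6,708.79
Federal withholding: $6,708.79 × 0.11 = $737.97
Municipal income tax: $6,708.79 × 0.035 = $234.81
State income tax: $6,708.79 × 0.05 = $335.44
Medicare: $7,800.92 × 0.03 = $234.03
Social Security (OASDI): $7,800.92 × 0.07 = $546.06
Paid family leave insurance: $7,800.92 × 0.01 = $78.01
AD&D insurance premium: $23.69
(Employer's $315.62 toward AD&D insurance premium is not withheld from the employee.)
Total deductions = $702.08 + $390.05 + $737.97 + $234.81 + $335.44 + $234.03 + $546.06 + $78.01 + $23.69 = $3,282.14
Net pay = $7,800.92 − $3,282.14 = $4,518.78

$4,518.78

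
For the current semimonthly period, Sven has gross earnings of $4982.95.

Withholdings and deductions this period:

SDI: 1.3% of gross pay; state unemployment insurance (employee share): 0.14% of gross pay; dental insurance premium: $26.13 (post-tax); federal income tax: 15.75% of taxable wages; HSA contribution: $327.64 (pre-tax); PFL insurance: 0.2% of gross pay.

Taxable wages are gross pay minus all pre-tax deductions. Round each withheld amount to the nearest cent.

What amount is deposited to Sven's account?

HSA contribution: $327.64
Taxable wages = $4982.95 − $327.64 = $4655.31
Federal income tax: $4655.31 × 0.1575 = $733.21
PFL insurance: $4982.95 × 0.002 = $9.97
SDI: $4982.95 × 0.013 = $64.78
State unemployment insurance (employee share): $4982.95 × 0.0014 = $6.98
Dental insurance premium: $26.13
Total deductions = $327.64 + $733.21 + $9.97 + $64.78 + $6.98 + $26.13 = $1168.71
Net pay = $4982.95 − $1168.71 = $3814.24

$3814.24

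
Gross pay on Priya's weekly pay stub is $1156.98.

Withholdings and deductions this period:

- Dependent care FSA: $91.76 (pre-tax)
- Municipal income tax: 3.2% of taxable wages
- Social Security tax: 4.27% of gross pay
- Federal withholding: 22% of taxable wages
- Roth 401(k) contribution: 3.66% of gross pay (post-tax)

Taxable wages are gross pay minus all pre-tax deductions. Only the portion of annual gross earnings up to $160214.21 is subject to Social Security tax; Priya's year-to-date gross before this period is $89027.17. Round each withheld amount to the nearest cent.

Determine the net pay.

Dependent care FSA: $91.76
Taxable wages = $1156.98 − $91.76 = $1065.22
Municipal income tax: $1065.22 × 0.032 = $34.09
Federal withholding: $1065.22 × 0.22 = $234.35
Social Security tax: cap not yet reached, full $1156.98 is subject → $1156.98 × 0.0427 = $49.40
Roth 401(k) contribution: $1156.98 × 0.0366 = $42.35
Total deductions = $91.76 + $34.09 + $234.35 + $49.40 + $42.35 = $451.95
Net pay = $1156.98 − $451.95 = $705.03

$705.03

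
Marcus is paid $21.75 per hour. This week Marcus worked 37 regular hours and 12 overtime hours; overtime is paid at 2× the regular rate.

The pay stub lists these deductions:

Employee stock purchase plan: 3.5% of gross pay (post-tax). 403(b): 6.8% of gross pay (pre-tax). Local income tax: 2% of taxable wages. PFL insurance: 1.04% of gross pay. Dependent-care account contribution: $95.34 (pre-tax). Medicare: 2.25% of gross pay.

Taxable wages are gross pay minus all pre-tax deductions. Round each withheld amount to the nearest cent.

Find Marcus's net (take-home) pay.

Regular pay: 37 × $21.75 = $804.75
Overtime pay: 12 × $21.75 × 2 = $522.00
Gross pay = $804.75 + $522.00 = $1,326.75
403(b): $1,326.75 × 0.068 = $90.22
Dependent-care account contribution: $95.34
Pre-tax total = $90.22 + $95.34 = $185.56
Taxable wages = $1,326.75 − $185.56 = $1,141.19
Local income tax: $1,141.19 × 0.02 = $22.82
PFL insurance: $1,326.75 × 0.0104 = $13.80
Medicare: $1,326.75 × 0.0225 = $29.85
Employee stock purchase plan: $1,326.75 × 0.035 = $46.44
Total deductions = $90.22 + $95.34 + $22.82 + $13.80 + $29.85 + $46.44 = $298.47
Net pay = $1,326.75 − $298.47 = $1,028.28

$1,028.28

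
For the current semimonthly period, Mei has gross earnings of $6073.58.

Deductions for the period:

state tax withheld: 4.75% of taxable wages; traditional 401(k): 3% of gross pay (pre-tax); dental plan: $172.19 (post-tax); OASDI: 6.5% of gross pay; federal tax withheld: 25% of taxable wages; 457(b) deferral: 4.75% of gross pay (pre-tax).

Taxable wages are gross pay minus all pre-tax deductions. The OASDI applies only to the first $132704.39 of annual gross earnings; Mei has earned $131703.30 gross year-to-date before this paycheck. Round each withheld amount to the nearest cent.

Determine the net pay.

$3698.75

457(b) deferral: $6073.58 × 0.0475 = $288.50
Traditional 401(k): $6073.58 × 0.03 = $182.21
Pre-tax total = $288.50 + $182.21 = $470.71
Taxable wages = $6073.58 − $470.71 = $5602.87
State tax withheld: $5602.87 × 0.0475 = $266.14
Federal tax withheld: $5602.87 × 0.25 = $1400.72
OASDI: only $132704.39 − $131703.30 = $1001.09 of this check is subject → $1001.09 × 0.065 = $65.07
Dental plan: $172.19
Total deductions = $288.50 + $182.21 + $266.14 + $1400.72 + $65.07 + $172.19 = $2374.83
Net pay = $6073.58 − $2374.83 = $3698.75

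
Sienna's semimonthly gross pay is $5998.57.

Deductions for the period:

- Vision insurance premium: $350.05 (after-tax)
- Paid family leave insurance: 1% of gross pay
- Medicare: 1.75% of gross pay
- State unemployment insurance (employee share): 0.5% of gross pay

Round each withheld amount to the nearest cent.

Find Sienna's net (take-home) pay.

$5453.57

State unemployment insurance (employee share): $5998.57 × 0.005 = $29.99
Medicare: $5998.57 × 0.0175 = $104.97
Paid family leave insurance: $5998.57 × 0.01 = $59.99
Vision insurance premium: $350.05
Total deductions = $29.99 + $104.97 + $59.99 + $350.05 = $545.00
Net pay = $5998.57 − $545.00 = $5453.57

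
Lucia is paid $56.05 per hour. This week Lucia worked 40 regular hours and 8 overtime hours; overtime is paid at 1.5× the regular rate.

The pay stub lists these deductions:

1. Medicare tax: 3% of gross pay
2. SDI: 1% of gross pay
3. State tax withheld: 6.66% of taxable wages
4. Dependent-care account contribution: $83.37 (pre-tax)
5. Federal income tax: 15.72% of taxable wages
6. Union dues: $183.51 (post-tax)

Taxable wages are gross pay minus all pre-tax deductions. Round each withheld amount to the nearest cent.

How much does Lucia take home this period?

$1897.50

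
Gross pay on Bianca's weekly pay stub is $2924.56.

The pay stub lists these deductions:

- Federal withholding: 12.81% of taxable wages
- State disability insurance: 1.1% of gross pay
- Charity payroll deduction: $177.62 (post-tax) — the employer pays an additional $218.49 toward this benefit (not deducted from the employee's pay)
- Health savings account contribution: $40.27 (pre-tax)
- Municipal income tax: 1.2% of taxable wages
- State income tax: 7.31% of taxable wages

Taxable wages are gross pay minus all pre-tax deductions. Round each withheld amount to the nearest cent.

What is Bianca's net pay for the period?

Health savings account contribution: $40.27
Taxable wages = $2924.56 − $40.27 = $2884.29
Federal withholding: $2884.29 × 0.1281 = $369.48
State income tax: $2884.29 × 0.0731 = $210.84
Municipal income tax: $2884.29 × 0.012 = $34.61
State disability insurance: $2924.56 × 0.011 = $32.17
Charity payroll deduction: $177.62
(Employer's $218.49 toward charity payroll deduction is not withheld from the employee.)
Total deductions = $40.27 + $369.48 + $210.84 + $34.61 + $32.17 + $177.62 = $864.99
Net pay = $2924.56 − $864.99 = $2059.57

$2059.57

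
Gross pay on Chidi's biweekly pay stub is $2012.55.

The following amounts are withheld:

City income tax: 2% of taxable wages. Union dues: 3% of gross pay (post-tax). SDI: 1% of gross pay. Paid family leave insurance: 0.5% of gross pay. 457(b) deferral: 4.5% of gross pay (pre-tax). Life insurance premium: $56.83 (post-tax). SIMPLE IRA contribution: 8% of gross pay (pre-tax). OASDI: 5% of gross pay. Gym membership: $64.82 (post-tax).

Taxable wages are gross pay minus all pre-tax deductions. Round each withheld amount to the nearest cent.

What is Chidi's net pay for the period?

SIMPLE IRA contribution: $2012.55 × 0.08 = $161.00
457(b) deferral: $2012.55 × 0.045 = $90.56
Pre-tax total = $161.00 + $90.56 = $251.56
Taxable wages = $2012.55 − $251.56 = $1760.99
City income tax: $1760.99 × 0.02 = $35.22
SDI: $2012.55 × 0.01 = $20.13
Paid family leave insurance: $2012.55 × 0.005 = $10.06
OASDI: $2012.55 × 0.05 = $100.63
Union dues: $2012.55 × 0.03 = $60.38
Life insurance premium: $56.83
Gym membership: $64.82
Total deductions = $161.00 + $90.56 + $35.22 + $20.13 + $10.06 + $100.63 + $60.38 + $56.83 + $64.82 = $599.63
Net pay = $2012.55 − $599.63 = $1412.92

$1412.92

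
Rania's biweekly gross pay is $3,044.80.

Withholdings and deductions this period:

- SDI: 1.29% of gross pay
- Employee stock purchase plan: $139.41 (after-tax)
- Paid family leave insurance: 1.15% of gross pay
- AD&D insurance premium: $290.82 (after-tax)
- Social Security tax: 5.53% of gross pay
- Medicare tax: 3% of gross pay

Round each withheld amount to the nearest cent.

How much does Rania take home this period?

Medicare tax: $3,044.80 × 0.03 = $91.34
SDI: $3,044.80 × 0.0129 = $39.28
Social Security tax: $3,044.80 × 0.0553 = $168.38
Paid family leave insurance: $3,044.80 × 0.0115 = $35.02
AD&D insurance premium: $290.82
Employee stock purchase plan: $139.41
Total deductions = $91.34 + $39.28 + $168.38 + $35.02 + $290.82 + $139.41 = $764.25
Net pay = $3,044.80 − $764.25 = $2,280.55

$2,280.55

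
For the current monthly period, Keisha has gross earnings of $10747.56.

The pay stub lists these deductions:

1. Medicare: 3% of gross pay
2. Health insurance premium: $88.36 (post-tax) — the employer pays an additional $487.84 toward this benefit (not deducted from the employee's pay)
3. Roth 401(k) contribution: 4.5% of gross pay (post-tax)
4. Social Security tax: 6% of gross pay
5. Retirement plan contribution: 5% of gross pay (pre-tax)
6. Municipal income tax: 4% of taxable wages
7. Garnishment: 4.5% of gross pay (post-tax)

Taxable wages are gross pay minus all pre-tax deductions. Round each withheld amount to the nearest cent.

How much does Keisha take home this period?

$7778.85

Retirement plan contribution: $10747.56 × 0.05 = $537.38
Taxable wages = $10747.56 − $537.38 = $10210.18
Municipal income tax: $10210.18 × 0.04 = $408.41
Medicare: $10747.56 × 0.03 = $322.43
Social Security tax: $10747.56 × 0.06 = $644.85
Garnishment: $10747.56 × 0.045 = $483.64
Roth 401(k) contribution: $10747.56 × 0.045 = $483.64
Health insurance premium: $88.36
(Employer's $487.84 toward health insurance premium is not withheld from the employee.)
Total deductions = $537.38 + $408.41 + $322.43 + $644.85 + $483.64 + $483.64 + $88.36 = $2968.71
Net pay = $10747.56 − $2968.71 = $7778.85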